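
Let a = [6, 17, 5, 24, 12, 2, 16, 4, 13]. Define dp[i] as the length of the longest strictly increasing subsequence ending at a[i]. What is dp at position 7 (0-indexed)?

dp[i] = 1 + max{dp[j] : j<i, a[j]<a[i]} (or 1 if no such j):
i:      0  1  2  3  4  5  6  7  8
a[i]:   6 17  5 24 12  2 16  4 13
dp:     1  2  1  3  2  1  3  2  3
At index 7 the value is 2.

2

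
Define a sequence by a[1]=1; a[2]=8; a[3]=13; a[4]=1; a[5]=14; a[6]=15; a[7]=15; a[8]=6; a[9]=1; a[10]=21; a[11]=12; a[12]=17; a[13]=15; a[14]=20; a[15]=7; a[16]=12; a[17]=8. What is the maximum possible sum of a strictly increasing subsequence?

88

Let S[i] be the best sum of a strictly increasing subsequence ending at i:
i:      1  2  3  4  5  6  7  8  9 10 11 12 13 14 15 16 17
a[i]:   1  8 13  1 14 15 15  6  1 21 12 17 15 20  7 12  8
S:      1  9 22  1 36 51 51  7  1 72 21 68 51 88 14 26 22
Maximum is 88 (e.g. 1 + 8 + 13 + 14 + 15 + 17 + 20).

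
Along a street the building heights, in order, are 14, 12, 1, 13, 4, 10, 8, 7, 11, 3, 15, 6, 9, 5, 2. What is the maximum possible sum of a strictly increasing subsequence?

Let S[i] be the best sum of a strictly increasing subsequence ending at i:
i:      1  2  3  4  5  6  7  8  9 10 11 12 13 14 15
a[i]:  14 12  1 13  4 10  8  7 11  3 15  6  9  5  2
S:     14 12  1 25  5 15 13 12 26  4 41 11 22 10  3
Maximum is 41 (e.g. 1 + 4 + 10 + 11 + 15).

41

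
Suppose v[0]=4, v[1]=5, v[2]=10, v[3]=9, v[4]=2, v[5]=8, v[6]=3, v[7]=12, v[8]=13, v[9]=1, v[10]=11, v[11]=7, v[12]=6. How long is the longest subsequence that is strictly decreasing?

5

Negate each value so 'decreasing' becomes 'increasing', then run patience tails on the negated sequence:
-4 → extends → [-4]
-5 → replaces -4 → [-5]
-10 → replaces -5 → [-10]
-9 → extends → [-10, -9]
-2 → extends → [-10, -9, -2]
-8 → replaces -2 → [-10, -9, -8]
-3 → extends → [-10, -9, -8, -3]
-12 → replaces -10 → [-12, -9, -8, -3]
-13 → replaces -12 → [-13, -9, -8, -3]
-1 → extends → [-13, -9, -8, -3, -1]
-11 → replaces -9 → [-13, -11, -8, -3, -1]
-7 → replaces -3 → [-13, -11, -8, -7, -1]
-6 → replaces -1 → [-13, -11, -8, -7, -6]
Five tails, so the longest strictly decreasing subsequence of the original has length 5.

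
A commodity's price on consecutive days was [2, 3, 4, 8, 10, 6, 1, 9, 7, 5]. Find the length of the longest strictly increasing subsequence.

Track the smallest tail for each achievable length (strict):
2 → extends → [2]
3 → extends → [2, 3]
4 → extends → [2, 3, 4]
8 → extends → [2, 3, 4, 8]
10 → extends → [2, 3, 4, 8, 10]
6 → replaces 8 → [2, 3, 4, 6, 10]
1 → replaces 2 → [1, 3, 4, 6, 10]
9 → replaces 10 → [1, 3, 4, 6, 9]
7 → replaces 9 → [1, 3, 4, 6, 7]
5 → replaces 6 → [1, 3, 4, 5, 7]
Five tails, so the longest strictly increasing subsequence has length 5 (e.g. 2, 3, 4, 8, 10).

5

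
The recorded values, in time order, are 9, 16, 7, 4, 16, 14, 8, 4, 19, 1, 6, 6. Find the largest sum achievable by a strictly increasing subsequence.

44

Let S[i] be the best sum of a strictly increasing subsequence ending at i:
i:      1  2  3  4  5  6  7  8  9 10 11 12
a[i]:   9 16  7  4 16 14  8  4 19  1  6  6
S:      9 25  7  4 25 23 15  4 44  1 10 10
Maximum is 44 (e.g. 9 + 16 + 19).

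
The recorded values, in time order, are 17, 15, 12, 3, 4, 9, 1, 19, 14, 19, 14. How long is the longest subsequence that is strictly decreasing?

Let dp[i] be the longest strictly decreasing subsequence ending at i:
i:      1  2  3  4  5  6  7  8  9 10 11
a[i]:  17 15 12  3  4  9  1 19 14 19 14
dp:     1  2  3  4  4  4  5  1  3  1  3
Maximum is 5.

5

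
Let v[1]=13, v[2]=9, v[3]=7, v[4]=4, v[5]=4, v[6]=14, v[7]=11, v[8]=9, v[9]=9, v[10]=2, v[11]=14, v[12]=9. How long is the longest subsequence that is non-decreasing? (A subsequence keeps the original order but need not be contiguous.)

5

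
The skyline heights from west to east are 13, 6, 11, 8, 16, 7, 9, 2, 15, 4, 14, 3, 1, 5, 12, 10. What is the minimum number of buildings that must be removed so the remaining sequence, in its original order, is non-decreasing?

Fewest deletions = n − (longest non-decreasing subsequence).
Patience tails:
13 → extends → [13]
6 → replaces 13 → [6]
11 → extends → [6, 11]
8 → replaces 11 → [6, 8]
16 → extends → [6, 8, 16]
7 → replaces 8 → [6, 7, 16]
9 → replaces 16 → [6, 7, 9]
2 → replaces 6 → [2, 7, 9]
15 → extends → [2, 7, 9, 15]
4 → replaces 7 → [2, 4, 9, 15]
14 → replaces 15 → [2, 4, 9, 14]
3 → replaces 4 → [2, 3, 9, 14]
1 → replaces 2 → [1, 3, 9, 14]
5 → replaces 9 → [1, 3, 5, 14]
12 → replaces 14 → [1, 3, 5, 12]
10 → replaces 12 → [1, 3, 5, 10]
Longest non-decreasing subsequence has length 4, so deletions = 16 − 4 = 12.

12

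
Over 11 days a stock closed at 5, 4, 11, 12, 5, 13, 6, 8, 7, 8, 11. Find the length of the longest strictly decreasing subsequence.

3

Negate each value so 'decreasing' becomes 'increasing', then run patience tails on the negated sequence:
-5 → extends → [-5]
-4 → extends → [-5, -4]
-11 → replaces -5 → [-11, -4]
-12 → replaces -11 → [-12, -4]
-5 → replaces -4 → [-12, -5]
-13 → replaces -12 → [-13, -5]
-6 → replaces -5 → [-13, -6]
-8 → replaces -6 → [-13, -8]
-7 → extends → [-13, -8, -7]
-8 → already a tail → [-13, -8, -7]
-11 → replaces -8 → [-13, -11, -7]
Three tails, so the longest strictly decreasing subsequence of the original has length 3.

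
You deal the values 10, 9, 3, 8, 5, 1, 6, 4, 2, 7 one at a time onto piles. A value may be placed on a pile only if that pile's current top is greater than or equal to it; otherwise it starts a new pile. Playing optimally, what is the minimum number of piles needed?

4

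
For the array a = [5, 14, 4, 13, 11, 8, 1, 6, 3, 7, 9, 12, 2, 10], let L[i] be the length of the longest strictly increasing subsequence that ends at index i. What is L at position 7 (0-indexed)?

2

dp[i] = 1 + max{dp[j] : j<i, a[j]<a[i]} (or 1 if no such j):
i:      0  1  2  3  4  5  6  7  8  9 10 11 12 13
a[i]:   5 14  4 13 11  8  1  6  3  7  9 12  2 10
dp:     1  2  1  2  2  2  1  2  2  3  4  5  2  5
At index 7 the value is 2.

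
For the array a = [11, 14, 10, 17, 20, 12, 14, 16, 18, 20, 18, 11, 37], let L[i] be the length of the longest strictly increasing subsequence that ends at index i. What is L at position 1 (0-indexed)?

2

dp[i] = 1 + max{dp[j] : j<i, a[j]<a[i]} (or 1 if no such j):
i:      0  1  2  3  4  5  6  7  8  9 10 11 12
a[i]:  11 14 10 17 20 12 14 16 18 20 18 11 37
dp:     1  2  1  3  4  2  3  4  5  6  5  2  7
At index 1 the value is 2.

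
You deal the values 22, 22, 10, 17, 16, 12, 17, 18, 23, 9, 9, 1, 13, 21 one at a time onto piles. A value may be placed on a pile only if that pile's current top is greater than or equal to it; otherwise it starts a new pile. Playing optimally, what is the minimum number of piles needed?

Place each on the leftmost legal pile:
22 → new pile 1 (tops now [22])
22 → pile 1 (tops now [22])
10 → pile 1 (tops now [10])
17 → new pile 2 (tops now [10, 17])
16 → pile 2 (tops now [10, 16])
12 → pile 2 (tops now [10, 12])
17 → new pile 3 (tops now [10, 12, 17])
18 → new pile 4 (tops now [10, 12, 17, 18])
23 → new pile 5 (tops now [10, 12, 17, 18, 23])
9 → pile 1 (tops now [9, 12, 17, 18, 23])
9 → pile 1 (tops now [9, 12, 17, 18, 23])
1 → pile 1 (tops now [1, 12, 17, 18, 23])
13 → pile 3 (tops now [1, 12, 13, 18, 23])
21 → pile 5 (tops now [1, 12, 13, 18, 21])
Five piles.

5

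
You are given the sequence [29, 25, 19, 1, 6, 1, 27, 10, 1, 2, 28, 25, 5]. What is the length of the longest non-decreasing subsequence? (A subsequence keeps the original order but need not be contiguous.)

Track the smallest tail for each achievable length (allowing ties):
29 → extends → [29]
25 → replaces 29 → [25]
19 → replaces 25 → [19]
1 → replaces 19 → [1]
6 → extends → [1, 6]
1 → replaces 6 → [1, 1]
27 → extends → [1, 1, 27]
10 → replaces 27 → [1, 1, 10]
1 → replaces 10 → [1, 1, 1]
2 → extends → [1, 1, 1, 2]
28 → extends → [1, 1, 1, 2, 28]
25 → replaces 28 → [1, 1, 1, 2, 25]
5 → replaces 25 → [1, 1, 1, 2, 5]
Five tails, so the longest non-decreasing subsequence has length 5 (e.g. 1, 1, 1, 2, 28).

5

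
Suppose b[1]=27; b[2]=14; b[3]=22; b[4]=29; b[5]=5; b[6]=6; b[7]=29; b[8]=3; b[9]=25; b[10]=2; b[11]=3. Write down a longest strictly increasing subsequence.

14, 22, 29

Patience tails give the LIS length; then backtrack through the dp parents:
27 → extends → [27]
14 → replaces 27 → [14]
22 → extends → [14, 22]
29 → extends → [14, 22, 29]
5 → replaces 14 → [5, 22, 29]
6 → replaces 22 → [5, 6, 29]
29 → already a tail → [5, 6, 29]
3 → replaces 5 → [3, 6, 29]
25 → replaces 29 → [3, 6, 25]
2 → replaces 3 → [2, 6, 25]
3 → replaces 6 → [2, 3, 25]
Length 3; one witness is 14, 22, 29.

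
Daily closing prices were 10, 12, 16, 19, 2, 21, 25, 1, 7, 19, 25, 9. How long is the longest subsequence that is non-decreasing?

7

Let dp[i] be the length of the longest such subsequence ending at index i:
i:      1  2  3  4  5  6  7  8  9 10 11 12
a[i]:  10 12 16 19  2 21 25  1  7 19 25  9
dp:     1  2  3  4  1  5  6  1  2  5  7  3
Maximum dp value is 7.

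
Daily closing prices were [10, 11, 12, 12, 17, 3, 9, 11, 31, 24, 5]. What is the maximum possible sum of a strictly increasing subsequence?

81

Let S[i] be the best sum of a strictly increasing subsequence ending at i:
i:      1  2  3  4  5  6  7  8  9 10 11
a[i]:  10 11 12 12 17  3  9 11 31 24  5
S:     10 21 33 33 50  3 12 23 81 74  8
Maximum is 81 (e.g. 10 + 11 + 12 + 17 + 31).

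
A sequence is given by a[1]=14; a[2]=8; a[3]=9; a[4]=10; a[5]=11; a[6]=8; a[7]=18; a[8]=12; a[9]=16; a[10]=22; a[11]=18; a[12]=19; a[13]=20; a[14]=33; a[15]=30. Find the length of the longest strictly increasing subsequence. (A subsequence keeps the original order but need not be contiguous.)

Track the smallest tail for each achievable length (strict):
14 → extends → [14]
8 → replaces 14 → [8]
9 → extends → [8, 9]
10 → extends → [8, 9, 10]
11 → extends → [8, 9, 10, 11]
8 → already a tail → [8, 9, 10, 11]
18 → extends → [8, 9, 10, 11, 18]
12 → replaces 18 → [8, 9, 10, 11, 12]
16 → extends → [8, 9, 10, 11, 12, 16]
22 → extends → [8, 9, 10, 11, 12, 16, 22]
18 → replaces 22 → [8, 9, 10, 11, 12, 16, 18]
19 → extends → [8, 9, 10, 11, 12, 16, 18, 19]
20 → extends → [8, 9, 10, 11, 12, 16, 18, 19, 20]
33 → extends → [8, 9, 10, 11, 12, 16, 18, 19, 20, 33]
30 → replaces 33 → [8, 9, 10, 11, 12, 16, 18, 19, 20, 30]
Ten tails, so the longest strictly increasing subsequence has length 10 (e.g. 8, 9, 10, 11, 12, 16, 18, 19, 20, 33).

10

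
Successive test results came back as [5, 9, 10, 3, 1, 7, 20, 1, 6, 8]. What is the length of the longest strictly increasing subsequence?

Track the smallest tail for each achievable length (strict):
5 → extends → [5]
9 → extends → [5, 9]
10 → extends → [5, 9, 10]
3 → replaces 5 → [3, 9, 10]
1 → replaces 3 → [1, 9, 10]
7 → replaces 9 → [1, 7, 10]
20 → extends → [1, 7, 10, 20]
1 → already a tail → [1, 7, 10, 20]
6 → replaces 7 → [1, 6, 10, 20]
8 → replaces 10 → [1, 6, 8, 20]
Four tails, so the longest strictly increasing subsequence has length 4 (e.g. 5, 9, 10, 20).

4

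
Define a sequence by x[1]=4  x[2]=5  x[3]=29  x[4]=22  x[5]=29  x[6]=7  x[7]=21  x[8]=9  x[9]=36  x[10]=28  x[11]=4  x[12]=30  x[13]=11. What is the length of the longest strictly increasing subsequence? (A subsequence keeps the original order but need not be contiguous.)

6

Let dp[i] be the length of the longest such subsequence ending at index i:
i:      1  2  3  4  5  6  7  8  9 10 11 12 13
x[i]:   4  5 29 22 29  7 21  9 36 28  4 30 11
dp:     1  2  3  3  4  3  4  4  5  5  1  6  5
Maximum dp value is 6.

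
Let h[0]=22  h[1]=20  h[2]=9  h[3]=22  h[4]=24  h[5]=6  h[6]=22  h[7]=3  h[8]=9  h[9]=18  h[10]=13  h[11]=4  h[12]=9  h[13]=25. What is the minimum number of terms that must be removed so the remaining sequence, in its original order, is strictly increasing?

Fewest deletions = n − (longest strictly increasing subsequence).
Patience tails:
22 → extends → [22]
20 → replaces 22 → [20]
9 → replaces 20 → [9]
22 → extends → [9, 22]
24 → extends → [9, 22, 24]
6 → replaces 9 → [6, 22, 24]
22 → already a tail → [6, 22, 24]
3 → replaces 6 → [3, 22, 24]
9 → replaces 22 → [3, 9, 24]
18 → replaces 24 → [3, 9, 18]
13 → replaces 18 → [3, 9, 13]
4 → replaces 9 → [3, 4, 13]
9 → replaces 13 → [3, 4, 9]
25 → extends → [3, 4, 9, 25]
Longest strictly increasing subsequence has length 4, so deletions = 14 − 4 = 10.

10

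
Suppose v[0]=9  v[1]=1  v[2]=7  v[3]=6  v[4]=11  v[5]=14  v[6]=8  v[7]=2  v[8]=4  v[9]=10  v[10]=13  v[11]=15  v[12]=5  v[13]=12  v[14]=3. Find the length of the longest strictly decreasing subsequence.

Negate each value so 'decreasing' becomes 'increasing', then run patience tails on the negated sequence:
-9 → extends → [-9]
-1 → extends → [-9, -1]
-7 → replaces -1 → [-9, -7]
-6 → extends → [-9, -7, -6]
-11 → replaces -9 → [-11, -7, -6]
-14 → replaces -11 → [-14, -7, -6]
-8 → replaces -7 → [-14, -8, -6]
-2 → extends → [-14, -8, -6, -2]
-4 → replaces -2 → [-14, -8, -6, -4]
-10 → replaces -8 → [-14, -10, -6, -4]
-13 → replaces -10 → [-14, -13, -6, -4]
-15 → replaces -14 → [-15, -13, -6, -4]
-5 → replaces -4 → [-15, -13, -6, -5]
-12 → replaces -6 → [-15, -13, -12, -5]
-3 → extends → [-15, -13, -12, -5, -3]
Five tails, so the longest strictly decreasing subsequence of the original has length 5.

5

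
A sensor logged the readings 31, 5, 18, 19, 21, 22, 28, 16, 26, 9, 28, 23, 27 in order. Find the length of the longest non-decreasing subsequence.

Let dp[i] be the length of the longest such subsequence ending at index i:
i:      1  2  3  4  5  6  7  8  9 10 11 12 13
a[i]:  31  5 18 19 21 22 28 16 26  9 28 23 27
dp:     1  1  2  3  4  5  6  2  6  2  7  6  7
Maximum dp value is 7.

7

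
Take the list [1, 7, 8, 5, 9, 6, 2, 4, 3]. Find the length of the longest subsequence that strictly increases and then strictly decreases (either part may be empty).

inc[i] = longest strictly increasing subsequence ending at i; dec[i] = longest strictly decreasing subsequence starting at i:
i:     1 2 3 4 5 6 7 8 9
a[i]:  1 7 8 5 9 6 2 4 3
inc:   1 2 3 2 4 3 2 3 3
dec:   1 4 4 3 4 3 1 2 1
Best peak at i=5 (value 9): inc=4, dec=4, length 4+4−1 = 7.

7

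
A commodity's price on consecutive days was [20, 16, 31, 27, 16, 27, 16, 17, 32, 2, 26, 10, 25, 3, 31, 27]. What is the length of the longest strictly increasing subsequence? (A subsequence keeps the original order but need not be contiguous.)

4

Track the smallest tail for each achievable length (strict):
20 → extends → [20]
16 → replaces 20 → [16]
31 → extends → [16, 31]
27 → replaces 31 → [16, 27]
16 → already a tail → [16, 27]
27 → already a tail → [16, 27]
16 → already a tail → [16, 27]
17 → replaces 27 → [16, 17]
32 → extends → [16, 17, 32]
2 → replaces 16 → [2, 17, 32]
26 → replaces 32 → [2, 17, 26]
10 → replaces 17 → [2, 10, 26]
25 → replaces 26 → [2, 10, 25]
3 → replaces 10 → [2, 3, 25]
31 → extends → [2, 3, 25, 31]
27 → replaces 31 → [2, 3, 25, 27]
Four tails, so the longest strictly increasing subsequence has length 4 (e.g. 16, 17, 26, 31).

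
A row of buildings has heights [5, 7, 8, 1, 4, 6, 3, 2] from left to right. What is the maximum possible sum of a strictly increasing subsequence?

Let S[i] be the best sum of a strictly increasing subsequence ending at i:
i:      1  2  3  4  5  6  7  8
a[i]:   5  7  8  1  4  6  3  2
S:      5 12 20  1  5 11  4  3
Maximum is 20 (e.g. 5 + 7 + 8).

20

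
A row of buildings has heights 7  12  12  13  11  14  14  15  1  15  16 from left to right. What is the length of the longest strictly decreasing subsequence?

3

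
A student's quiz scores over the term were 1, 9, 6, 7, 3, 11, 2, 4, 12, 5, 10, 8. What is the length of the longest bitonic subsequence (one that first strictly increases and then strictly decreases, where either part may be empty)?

7

inc[i] = longest strictly increasing subsequence ending at i; dec[i] = longest strictly decreasing subsequence starting at i:
i:      1  2  3  4  5  6  7  8  9 10 11 12
a[i]:   1  9  6  7  3 11  2  4 12  5 10  8
inc:    1  2  2  3  2  4  2  3  5  4  5  5
dec:    1  4  3  3  2  3  1  1  3  1  2  1
Best peak at i=9 (value 12): inc=5, dec=3, length 5+3−1 = 7.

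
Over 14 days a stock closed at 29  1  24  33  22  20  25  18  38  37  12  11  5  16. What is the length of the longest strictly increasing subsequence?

Let dp[i] be the length of the longest such subsequence ending at index i:
i:      1  2  3  4  5  6  7  8  9 10 11 12 13 14
a[i]:  29  1 24 33 22 20 25 18 38 37 12 11  5 16
dp:     1  1  2  3  2  2  3  2  4  4  2  2  2  3
Maximum dp value is 4.

4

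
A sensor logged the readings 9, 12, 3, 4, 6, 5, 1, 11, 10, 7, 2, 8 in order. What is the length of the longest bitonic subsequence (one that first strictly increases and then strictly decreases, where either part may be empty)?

7

inc[i] = longest strictly increasing subsequence ending at i; dec[i] = longest strictly decreasing subsequence starting at i:
i:      1  2  3  4  5  6  7  8  9 10 11 12
a[i]:   9 12  3  4  6  5  1 11 10  7  2  8
inc:    1  2  1  2  3  3  1  4  4  4  2  5
dec:    4  5  2  2  3  2  1  4  3  2  1  1
Best peak at i=8 (value 11): inc=4, dec=4, length 4+4−1 = 7.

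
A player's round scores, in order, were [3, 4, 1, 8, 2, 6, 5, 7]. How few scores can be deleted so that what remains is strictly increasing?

Fewest deletions = n − (longest strictly increasing subsequence).
i:     1 2 3 4 5 6 7 8
a[i]:  3 4 1 8 2 6 5 7
dp:    1 2 1 3 2 3 3 4
max dp = 4, so deletions = 8 − 4 = 4.

4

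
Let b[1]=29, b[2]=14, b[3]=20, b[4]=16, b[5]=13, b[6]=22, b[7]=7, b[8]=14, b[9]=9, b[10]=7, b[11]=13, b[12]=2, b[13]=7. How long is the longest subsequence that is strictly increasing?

3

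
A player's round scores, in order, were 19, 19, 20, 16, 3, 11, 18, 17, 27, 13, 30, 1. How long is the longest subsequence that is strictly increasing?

5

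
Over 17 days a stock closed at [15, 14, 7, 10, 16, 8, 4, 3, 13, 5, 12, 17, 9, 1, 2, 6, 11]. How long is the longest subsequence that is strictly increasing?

4

Let dp[i] be the length of the longest such subsequence ending at index i:
i:      1  2  3  4  5  6  7  8  9 10 11 12 13 14 15 16 17
a[i]:  15 14  7 10 16  8  4  3 13  5 12 17  9  1  2  6 11
dp:     1  1  1  2  3  2  1  1  3  2  3  4  3  1  2  3  4
Maximum dp value is 4.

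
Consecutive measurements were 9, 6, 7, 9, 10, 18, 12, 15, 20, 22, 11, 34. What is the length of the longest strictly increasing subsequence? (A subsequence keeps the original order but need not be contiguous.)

Track the smallest tail for each achievable length (strict):
9 → extends → [9]
6 → replaces 9 → [6]
7 → extends → [6, 7]
9 → extends → [6, 7, 9]
10 → extends → [6, 7, 9, 10]
18 → extends → [6, 7, 9, 10, 18]
12 → replaces 18 → [6, 7, 9, 10, 12]
15 → extends → [6, 7, 9, 10, 12, 15]
20 → extends → [6, 7, 9, 10, 12, 15, 20]
22 → extends → [6, 7, 9, 10, 12, 15, 20, 22]
11 → replaces 12 → [6, 7, 9, 10, 11, 15, 20, 22]
34 → extends → [6, 7, 9, 10, 11, 15, 20, 22, 34]
Nine tails, so the longest strictly increasing subsequence has length 9 (e.g. 6, 7, 9, 10, 12, 15, 20, 22, 34).

9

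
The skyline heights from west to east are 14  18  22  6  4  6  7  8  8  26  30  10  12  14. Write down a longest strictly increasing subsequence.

4, 6, 7, 8, 10, 12, 14

Patience tails give the LIS length; then backtrack through the dp parents:
14 → extends → [14]
18 → extends → [14, 18]
22 → extends → [14, 18, 22]
6 → replaces 14 → [6, 18, 22]
4 → replaces 6 → [4, 18, 22]
6 → replaces 18 → [4, 6, 22]
7 → replaces 22 → [4, 6, 7]
8 → extends → [4, 6, 7, 8]
8 → already a tail → [4, 6, 7, 8]
26 → extends → [4, 6, 7, 8, 26]
30 → extends → [4, 6, 7, 8, 26, 30]
10 → replaces 26 → [4, 6, 7, 8, 10, 30]
12 → replaces 30 → [4, 6, 7, 8, 10, 12]
14 → extends → [4, 6, 7, 8, 10, 12, 14]
Length 7; one witness is 4, 6, 7, 8, 10, 12, 14.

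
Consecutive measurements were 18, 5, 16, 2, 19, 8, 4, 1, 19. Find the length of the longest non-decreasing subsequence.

4

Track the smallest tail for each achievable length (allowing ties):
18 → extends → [18]
5 → replaces 18 → [5]
16 → extends → [5, 16]
2 → replaces 5 → [2, 16]
19 → extends → [2, 16, 19]
8 → replaces 16 → [2, 8, 19]
4 → replaces 8 → [2, 4, 19]
1 → replaces 2 → [1, 4, 19]
19 → extends → [1, 4, 19, 19]
Four tails, so the longest non-decreasing subsequence has length 4 (e.g. 5, 16, 19, 19).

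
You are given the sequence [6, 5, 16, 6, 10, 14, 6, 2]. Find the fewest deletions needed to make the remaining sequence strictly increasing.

4

Fewest deletions = n − (longest strictly increasing subsequence).
Patience tails:
6 → extends → [6]
5 → replaces 6 → [5]
16 → extends → [5, 16]
6 → replaces 16 → [5, 6]
10 → extends → [5, 6, 10]
14 → extends → [5, 6, 10, 14]
6 → already a tail → [5, 6, 10, 14]
2 → replaces 5 → [2, 6, 10, 14]
Longest strictly increasing subsequence has length 4, so deletions = 8 − 4 = 4.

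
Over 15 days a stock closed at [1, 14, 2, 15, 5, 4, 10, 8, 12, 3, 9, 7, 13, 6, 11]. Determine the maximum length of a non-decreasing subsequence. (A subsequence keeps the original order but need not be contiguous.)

6

Track the smallest tail for each achievable length (allowing ties):
1 → extends → [1]
14 → extends → [1, 14]
2 → replaces 14 → [1, 2]
15 → extends → [1, 2, 15]
5 → replaces 15 → [1, 2, 5]
4 → replaces 5 → [1, 2, 4]
10 → extends → [1, 2, 4, 10]
8 → replaces 10 → [1, 2, 4, 8]
12 → extends → [1, 2, 4, 8, 12]
3 → replaces 4 → [1, 2, 3, 8, 12]
9 → replaces 12 → [1, 2, 3, 8, 9]
7 → replaces 8 → [1, 2, 3, 7, 9]
13 → extends → [1, 2, 3, 7, 9, 13]
6 → replaces 7 → [1, 2, 3, 6, 9, 13]
11 → replaces 13 → [1, 2, 3, 6, 9, 11]
Six tails, so the longest non-decreasing subsequence has length 6 (e.g. 1, 2, 5, 10, 12, 13).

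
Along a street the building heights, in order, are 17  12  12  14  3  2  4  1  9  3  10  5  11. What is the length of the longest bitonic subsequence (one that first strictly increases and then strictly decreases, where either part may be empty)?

5

inc[i] = longest strictly increasing subsequence ending at i; dec[i] = longest strictly decreasing subsequence starting at i:
i:      1  2  3  4  5  6  7  8  9 10 11 12 13
a[i]:  17 12 12 14  3  2  4  1  9  3 10  5 11
inc:    1  1  1  2  1  1  2  1  3  2  4  3  5
dec:    5  4  4  4  3  2  2  1  2  1  2  1  1
Best peak at i=1 (value 17): inc=1, dec=5, length 1+5−1 = 5.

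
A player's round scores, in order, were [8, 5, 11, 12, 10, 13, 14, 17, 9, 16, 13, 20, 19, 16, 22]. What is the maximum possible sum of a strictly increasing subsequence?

Let S[i] be the best sum of a strictly increasing subsequence ending at i:
i:       1   2   3   4   5   6   7   8   9  10  11  12  13  14  15
a[i]:    8   5  11  12  10  13  14  17   9  16  13  20  19  16  22
S:       8   5  19  31  18  44  58  75  17  74  44  95  94  74 117
Maximum is 117 (e.g. 8 + 11 + 12 + 13 + 14 + 17 + 20 + 22).

117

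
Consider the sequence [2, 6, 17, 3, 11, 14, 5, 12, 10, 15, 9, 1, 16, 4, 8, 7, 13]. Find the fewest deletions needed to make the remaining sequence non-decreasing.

Fewest deletions = n − (longest non-decreasing subsequence).
Patience tails:
2 → extends → [2]
6 → extends → [2, 6]
17 → extends → [2, 6, 17]
3 → replaces 6 → [2, 3, 17]
11 → replaces 17 → [2, 3, 11]
14 → extends → [2, 3, 11, 14]
5 → replaces 11 → [2, 3, 5, 14]
12 → replaces 14 → [2, 3, 5, 12]
10 → replaces 12 → [2, 3, 5, 10]
15 → extends → [2, 3, 5, 10, 15]
9 → replaces 10 → [2, 3, 5, 9, 15]
1 → replaces 2 → [1, 3, 5, 9, 15]
16 → extends → [1, 3, 5, 9, 15, 16]
4 → replaces 5 → [1, 3, 4, 9, 15, 16]
8 → replaces 9 → [1, 3, 4, 8, 15, 16]
7 → replaces 8 → [1, 3, 4, 7, 15, 16]
13 → replaces 15 → [1, 3, 4, 7, 13, 16]
Longest non-decreasing subsequence has length 6, so deletions = 17 − 6 = 11.

11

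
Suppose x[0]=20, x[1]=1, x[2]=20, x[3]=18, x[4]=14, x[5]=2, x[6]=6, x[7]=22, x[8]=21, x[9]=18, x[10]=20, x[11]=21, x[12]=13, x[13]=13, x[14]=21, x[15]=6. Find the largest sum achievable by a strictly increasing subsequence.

74

Let S[i] be the best sum of a strictly increasing subsequence ending at i:
i:      0  1  2  3  4  5  6  7  8  9 10 11 12 13 14 15
x[i]:  20  1 20 18 14  2  6 22 21 18 20 21 13 13 21  6
S:     20  1 21 19 15  3  9 43 42 33 53 74 22 22 74  9
Maximum is 74 (e.g. 1 + 14 + 18 + 20 + 21).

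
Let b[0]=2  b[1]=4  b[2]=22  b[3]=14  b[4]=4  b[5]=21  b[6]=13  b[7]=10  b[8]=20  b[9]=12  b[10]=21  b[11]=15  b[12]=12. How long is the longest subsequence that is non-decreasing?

6

Track the smallest tail for each achievable length (allowing ties):
2 → extends → [2]
4 → extends → [2, 4]
22 → extends → [2, 4, 22]
14 → replaces 22 → [2, 4, 14]
4 → replaces 14 → [2, 4, 4]
21 → extends → [2, 4, 4, 21]
13 → replaces 21 → [2, 4, 4, 13]
10 → replaces 13 → [2, 4, 4, 10]
20 → extends → [2, 4, 4, 10, 20]
12 → replaces 20 → [2, 4, 4, 10, 12]
21 → extends → [2, 4, 4, 10, 12, 21]
15 → replaces 21 → [2, 4, 4, 10, 12, 15]
12 → replaces 15 → [2, 4, 4, 10, 12, 12]
Six tails, so the longest non-decreasing subsequence has length 6 (e.g. 2, 4, 4, 13, 20, 21).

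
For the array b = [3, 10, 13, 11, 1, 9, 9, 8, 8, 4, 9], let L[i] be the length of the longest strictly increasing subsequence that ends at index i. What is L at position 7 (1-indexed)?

2

dp[i] = 1 + max{dp[j] : j<i, b[j]<b[i]} (or 1 if no such j):
i:      1  2  3  4  5  6  7  8  9 10 11
b[i]:   3 10 13 11  1  9  9  8  8  4  9
dp:     1  2  3  3  1  2  2  2  2  2  3
At index 7 the value is 2.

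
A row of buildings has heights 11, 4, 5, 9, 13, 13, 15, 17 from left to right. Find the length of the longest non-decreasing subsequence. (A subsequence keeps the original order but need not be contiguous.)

Track the smallest tail for each achievable length (allowing ties):
11 → extends → [11]
4 → replaces 11 → [4]
5 → extends → [4, 5]
9 → extends → [4, 5, 9]
13 → extends → [4, 5, 9, 13]
13 → extends → [4, 5, 9, 13, 13]
15 → extends → [4, 5, 9, 13, 13, 15]
17 → extends → [4, 5, 9, 13, 13, 15, 17]
Seven tails, so the longest non-decreasing subsequence has length 7 (e.g. 4, 5, 9, 13, 13, 15, 17).

7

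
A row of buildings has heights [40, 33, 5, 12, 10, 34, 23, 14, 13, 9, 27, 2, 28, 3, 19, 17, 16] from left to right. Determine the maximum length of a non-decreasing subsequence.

Let dp[i] be the length of the longest such subsequence ending at index i:
i:      1  2  3  4  5  6  7  8  9 10 11 12 13 14 15 16 17
a[i]:  40 33  5 12 10 34 23 14 13  9 27  2 28  3 19 17 16
dp:     1  1  1  2  2  3  3  3  3  2  4  1  5  2  4  4  4
Maximum dp value is 5.

5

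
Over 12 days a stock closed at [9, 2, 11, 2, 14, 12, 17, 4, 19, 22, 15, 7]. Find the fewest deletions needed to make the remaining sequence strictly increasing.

Fewest deletions = n − (longest strictly increasing subsequence).
Patience tails:
9 → extends → [9]
2 → replaces 9 → [2]
11 → extends → [2, 11]
2 → already a tail → [2, 11]
14 → extends → [2, 11, 14]
12 → replaces 14 → [2, 11, 12]
17 → extends → [2, 11, 12, 17]
4 → replaces 11 → [2, 4, 12, 17]
19 → extends → [2, 4, 12, 17, 19]
22 → extends → [2, 4, 12, 17, 19, 22]
15 → replaces 17 → [2, 4, 12, 15, 19, 22]
7 → replaces 12 → [2, 4, 7, 15, 19, 22]
Longest strictly increasing subsequence has length 6, so deletions = 12 − 6 = 6.

6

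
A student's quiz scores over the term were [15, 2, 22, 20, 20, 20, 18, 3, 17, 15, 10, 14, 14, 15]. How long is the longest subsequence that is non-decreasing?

6

Track the smallest tail for each achievable length (allowing ties):
15 → extends → [15]
2 → replaces 15 → [2]
22 → extends → [2, 22]
20 → replaces 22 → [2, 20]
20 → extends → [2, 20, 20]
20 → extends → [2, 20, 20, 20]
18 → replaces 20 → [2, 18, 20, 20]
3 → replaces 18 → [2, 3, 20, 20]
17 → replaces 20 → [2, 3, 17, 20]
15 → replaces 17 → [2, 3, 15, 20]
10 → replaces 15 → [2, 3, 10, 20]
14 → replaces 20 → [2, 3, 10, 14]
14 → extends → [2, 3, 10, 14, 14]
15 → extends → [2, 3, 10, 14, 14, 15]
Six tails, so the longest non-decreasing subsequence has length 6 (e.g. 2, 3, 10, 14, 14, 15).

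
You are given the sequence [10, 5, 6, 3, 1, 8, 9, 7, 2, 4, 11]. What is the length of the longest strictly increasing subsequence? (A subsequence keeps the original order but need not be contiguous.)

Let dp[i] be the length of the longest such subsequence ending at index i:
i:      1  2  3  4  5  6  7  8  9 10 11
a[i]:  10  5  6  3  1  8  9  7  2  4 11
dp:     1  1  2  1  1  3  4  3  2  3  5
Maximum dp value is 5.

5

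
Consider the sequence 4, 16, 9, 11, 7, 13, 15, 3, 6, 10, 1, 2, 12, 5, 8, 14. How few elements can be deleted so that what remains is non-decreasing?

Fewest deletions = n − (longest non-decreasing subsequence).
Patience tails:
4 → extends → [4]
16 → extends → [4, 16]
9 → replaces 16 → [4, 9]
11 → extends → [4, 9, 11]
7 → replaces 9 → [4, 7, 11]
13 → extends → [4, 7, 11, 13]
15 → extends → [4, 7, 11, 13, 15]
3 → replaces 4 → [3, 7, 11, 13, 15]
6 → replaces 7 → [3, 6, 11, 13, 15]
10 → replaces 11 → [3, 6, 10, 13, 15]
1 → replaces 3 → [1, 6, 10, 13, 15]
2 → replaces 6 → [1, 2, 10, 13, 15]
12 → replaces 13 → [1, 2, 10, 12, 15]
5 → replaces 10 → [1, 2, 5, 12, 15]
8 → replaces 12 → [1, 2, 5, 8, 15]
14 → replaces 15 → [1, 2, 5, 8, 14]
Longest non-decreasing subsequence has length 5, so deletions = 16 − 5 = 11.

11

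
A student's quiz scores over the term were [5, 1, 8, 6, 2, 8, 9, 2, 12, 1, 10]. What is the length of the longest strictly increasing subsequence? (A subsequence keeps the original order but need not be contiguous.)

5

Let dp[i] be the length of the longest such subsequence ending at index i:
i:      1  2  3  4  5  6  7  8  9 10 11
a[i]:   5  1  8  6  2  8  9  2 12  1 10
dp:     1  1  2  2  2  3  4  2  5  1  5
Maximum dp value is 5.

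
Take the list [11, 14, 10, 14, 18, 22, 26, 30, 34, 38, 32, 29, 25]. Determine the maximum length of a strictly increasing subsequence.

8

Track the smallest tail for each achievable length (strict):
11 → extends → [11]
14 → extends → [11, 14]
10 → replaces 11 → [10, 14]
14 → already a tail → [10, 14]
18 → extends → [10, 14, 18]
22 → extends → [10, 14, 18, 22]
26 → extends → [10, 14, 18, 22, 26]
30 → extends → [10, 14, 18, 22, 26, 30]
34 → extends → [10, 14, 18, 22, 26, 30, 34]
38 → extends → [10, 14, 18, 22, 26, 30, 34, 38]
32 → replaces 34 → [10, 14, 18, 22, 26, 30, 32, 38]
29 → replaces 30 → [10, 14, 18, 22, 26, 29, 32, 38]
25 → replaces 26 → [10, 14, 18, 22, 25, 29, 32, 38]
Eight tails, so the longest strictly increasing subsequence has length 8 (e.g. 11, 14, 18, 22, 26, 30, 34, 38).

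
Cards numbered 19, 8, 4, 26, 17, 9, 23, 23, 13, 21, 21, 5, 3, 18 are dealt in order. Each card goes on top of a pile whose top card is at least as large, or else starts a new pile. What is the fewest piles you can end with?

4

The minimum number of non-increasing subsequences covering a sequence equals the length of its longest strictly increasing subsequence.
LIS length is 4 (e.g. 8, 9, 13, 21), so 4 piles are needed.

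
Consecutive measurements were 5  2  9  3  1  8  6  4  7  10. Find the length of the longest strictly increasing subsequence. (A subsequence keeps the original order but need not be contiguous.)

Let dp[i] be the length of the longest such subsequence ending at index i:
i:      1  2  3  4  5  6  7  8  9 10
a[i]:   5  2  9  3  1  8  6  4  7 10
dp:     1  1  2  2  1  3  3  3  4  5
Maximum dp value is 5.

5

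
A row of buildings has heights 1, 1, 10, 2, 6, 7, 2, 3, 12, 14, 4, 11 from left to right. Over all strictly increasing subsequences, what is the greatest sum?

Let S[i] be the best sum of a strictly increasing subsequence ending at i:
i:      1  2  3  4  5  6  7  8  9 10 11 12
a[i]:   1  1 10  2  6  7  2  3 12 14  4 11
S:      1  1 11  3  9 16  3  6 28 42 10 27
Maximum is 42 (e.g. 1 + 2 + 6 + 7 + 12 + 14).

42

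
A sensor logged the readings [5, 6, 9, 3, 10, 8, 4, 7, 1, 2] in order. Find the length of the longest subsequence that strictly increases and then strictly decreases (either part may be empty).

7

inc[i] = longest strictly increasing subsequence ending at i; dec[i] = longest strictly decreasing subsequence starting at i:
i:      1  2  3  4  5  6  7  8  9 10
a[i]:   5  6  9  3 10  8  4  7  1  2
inc:    1  2  3  1  4  3  2  3  1  2
dec:    3  3  4  2  4  3  2  2  1  1
Best peak at i=5 (value 10): inc=4, dec=4, length 4+4−1 = 7.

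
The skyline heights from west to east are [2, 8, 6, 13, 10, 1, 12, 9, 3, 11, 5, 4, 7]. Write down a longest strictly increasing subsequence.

Patience tails give the LIS length; then backtrack through the dp parents:
2 → extends → [2]
8 → extends → [2, 8]
6 → replaces 8 → [2, 6]
13 → extends → [2, 6, 13]
10 → replaces 13 → [2, 6, 10]
1 → replaces 2 → [1, 6, 10]
12 → extends → [1, 6, 10, 12]
9 → replaces 10 → [1, 6, 9, 12]
3 → replaces 6 → [1, 3, 9, 12]
11 → replaces 12 → [1, 3, 9, 11]
5 → replaces 9 → [1, 3, 5, 11]
4 → replaces 5 → [1, 3, 4, 11]
7 → replaces 11 → [1, 3, 4, 7]
Length 4; one witness is 2, 8, 10, 12.

2, 8, 10, 12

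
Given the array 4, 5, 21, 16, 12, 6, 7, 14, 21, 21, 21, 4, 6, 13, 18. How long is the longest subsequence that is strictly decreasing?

Negate each value so 'decreasing' becomes 'increasing', then run patience tails on the negated sequence:
-4 → extends → [-4]
-5 → replaces -4 → [-5]
-21 → replaces -5 → [-21]
-16 → extends → [-21, -16]
-12 → extends → [-21, -16, -12]
-6 → extends → [-21, -16, -12, -6]
-7 → replaces -6 → [-21, -16, -12, -7]
-14 → replaces -12 → [-21, -16, -14, -7]
-21 → already a tail → [-21, -16, -14, -7]
-21 → already a tail → [-21, -16, -14, -7]
-21 → already a tail → [-21, -16, -14, -7]
-4 → extends → [-21, -16, -14, -7, -4]
-6 → replaces -4 → [-21, -16, -14, -7, -6]
-13 → replaces -7 → [-21, -16, -14, -13, -6]
-18 → replaces -16 → [-21, -18, -14, -13, -6]
Five tails, so the longest strictly decreasing subsequence of the original has length 5.

5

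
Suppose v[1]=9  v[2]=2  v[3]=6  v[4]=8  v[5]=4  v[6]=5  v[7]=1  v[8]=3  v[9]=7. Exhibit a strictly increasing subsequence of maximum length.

2, 4, 5, 7

Patience tails give the LIS length; then backtrack through the dp parents:
9 → extends → [9]
2 → replaces 9 → [2]
6 → extends → [2, 6]
8 → extends → [2, 6, 8]
4 → replaces 6 → [2, 4, 8]
5 → replaces 8 → [2, 4, 5]
1 → replaces 2 → [1, 4, 5]
3 → replaces 4 → [1, 3, 5]
7 → extends → [1, 3, 5, 7]
Length 4; one witness is 2, 4, 5, 7.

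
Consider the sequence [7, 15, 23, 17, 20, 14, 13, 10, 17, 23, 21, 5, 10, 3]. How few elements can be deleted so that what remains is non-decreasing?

Fewest deletions = n − (longest non-decreasing subsequence).
Patience tails:
7 → extends → [7]
15 → extends → [7, 15]
23 → extends → [7, 15, 23]
17 → replaces 23 → [7, 15, 17]
20 → extends → [7, 15, 17, 20]
14 → replaces 15 → [7, 14, 17, 20]
13 → replaces 14 → [7, 13, 17, 20]
10 → replaces 13 → [7, 10, 17, 20]
17 → replaces 20 → [7, 10, 17, 17]
23 → extends → [7, 10, 17, 17, 23]
21 → replaces 23 → [7, 10, 17, 17, 21]
5 → replaces 7 → [5, 10, 17, 17, 21]
10 → replaces 17 → [5, 10, 10, 17, 21]
3 → replaces 5 → [3, 10, 10, 17, 21]
Longest non-decreasing subsequence has length 5, so deletions = 14 − 5 = 9.

9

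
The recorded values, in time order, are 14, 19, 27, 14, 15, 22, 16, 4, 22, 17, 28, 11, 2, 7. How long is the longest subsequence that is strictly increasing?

5

Let dp[i] be the length of the longest such subsequence ending at index i:
i:      1  2  3  4  5  6  7  8  9 10 11 12 13 14
a[i]:  14 19 27 14 15 22 16  4 22 17 28 11  2  7
dp:     1  2  3  1  2  3  3  1  4  4  5  2  1  2
Maximum dp value is 5.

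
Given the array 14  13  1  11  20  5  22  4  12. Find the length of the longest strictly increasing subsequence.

4

Track the smallest tail for each achievable length (strict):
14 → extends → [14]
13 → replaces 14 → [13]
1 → replaces 13 → [1]
11 → extends → [1, 11]
20 → extends → [1, 11, 20]
5 → replaces 11 → [1, 5, 20]
22 → extends → [1, 5, 20, 22]
4 → replaces 5 → [1, 4, 20, 22]
12 → replaces 20 → [1, 4, 12, 22]
Four tails, so the longest strictly increasing subsequence has length 4 (e.g. 1, 11, 20, 22).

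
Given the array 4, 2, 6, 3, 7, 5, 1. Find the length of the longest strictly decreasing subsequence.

Negate each value so 'decreasing' becomes 'increasing', then run patience tails on the negated sequence:
-4 → extends → [-4]
-2 → extends → [-4, -2]
-6 → replaces -4 → [-6, -2]
-3 → replaces -2 → [-6, -3]
-7 → replaces -6 → [-7, -3]
-5 → replaces -3 → [-7, -5]
-1 → extends → [-7, -5, -1]
Three tails, so the longest strictly decreasing subsequence of the original has length 3.

3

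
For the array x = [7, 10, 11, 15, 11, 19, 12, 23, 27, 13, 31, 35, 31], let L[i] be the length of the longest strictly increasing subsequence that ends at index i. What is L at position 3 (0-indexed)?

dp[i] = 1 + max{dp[j] : j<i, x[j]<x[i]} (or 1 if no such j):
i:      0  1  2  3  4  5  6  7  8  9 10 11 12
x[i]:   7 10 11 15 11 19 12 23 27 13 31 35 31
dp:     1  2  3  4  3  5  4  6  7  5  8  9  8
At index 3 the value is 4.

4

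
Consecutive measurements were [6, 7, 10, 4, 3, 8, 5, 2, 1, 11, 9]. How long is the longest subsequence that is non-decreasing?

Track the smallest tail for each achievable length (allowing ties):
6 → extends → [6]
7 → extends → [6, 7]
10 → extends → [6, 7, 10]
4 → replaces 6 → [4, 7, 10]
3 → replaces 4 → [3, 7, 10]
8 → replaces 10 → [3, 7, 8]
5 → replaces 7 → [3, 5, 8]
2 → replaces 3 → [2, 5, 8]
1 → replaces 2 → [1, 5, 8]
11 → extends → [1, 5, 8, 11]
9 → replaces 11 → [1, 5, 8, 9]
Four tails, so the longest non-decreasing subsequence has length 4 (e.g. 6, 7, 10, 11).

4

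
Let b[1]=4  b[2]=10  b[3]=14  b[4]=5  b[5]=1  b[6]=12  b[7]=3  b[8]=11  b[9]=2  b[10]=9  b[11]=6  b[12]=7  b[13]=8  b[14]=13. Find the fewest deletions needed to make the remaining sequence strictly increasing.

8

Fewest deletions = n − (longest strictly increasing subsequence).
Patience tails:
4 → extends → [4]
10 → extends → [4, 10]
14 → extends → [4, 10, 14]
5 → replaces 10 → [4, 5, 14]
1 → replaces 4 → [1, 5, 14]
12 → replaces 14 → [1, 5, 12]
3 → replaces 5 → [1, 3, 12]
11 → replaces 12 → [1, 3, 11]
2 → replaces 3 → [1, 2, 11]
9 → replaces 11 → [1, 2, 9]
6 → replaces 9 → [1, 2, 6]
7 → extends → [1, 2, 6, 7]
8 → extends → [1, 2, 6, 7, 8]
13 → extends → [1, 2, 6, 7, 8, 13]
Longest strictly increasing subsequence has length 6, so deletions = 14 − 6 = 8.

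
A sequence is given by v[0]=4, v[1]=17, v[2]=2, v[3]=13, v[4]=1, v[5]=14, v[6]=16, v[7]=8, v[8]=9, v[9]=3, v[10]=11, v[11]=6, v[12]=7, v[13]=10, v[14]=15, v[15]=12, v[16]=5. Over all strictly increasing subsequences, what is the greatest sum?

Let S[i] be the best sum of a strictly increasing subsequence ending at i:
i:      0  1  2  3  4  5  6  7  8  9 10 11 12 13 14 15 16
v[i]:   4 17  2 13  1 14 16  8  9  3 11  6  7 10 15 12  5
S:      4 21  2 17  1 31 47 12 21  5 32 11 18 31 47 44 10
Maximum is 47 (e.g. 4 + 13 + 14 + 16).

47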